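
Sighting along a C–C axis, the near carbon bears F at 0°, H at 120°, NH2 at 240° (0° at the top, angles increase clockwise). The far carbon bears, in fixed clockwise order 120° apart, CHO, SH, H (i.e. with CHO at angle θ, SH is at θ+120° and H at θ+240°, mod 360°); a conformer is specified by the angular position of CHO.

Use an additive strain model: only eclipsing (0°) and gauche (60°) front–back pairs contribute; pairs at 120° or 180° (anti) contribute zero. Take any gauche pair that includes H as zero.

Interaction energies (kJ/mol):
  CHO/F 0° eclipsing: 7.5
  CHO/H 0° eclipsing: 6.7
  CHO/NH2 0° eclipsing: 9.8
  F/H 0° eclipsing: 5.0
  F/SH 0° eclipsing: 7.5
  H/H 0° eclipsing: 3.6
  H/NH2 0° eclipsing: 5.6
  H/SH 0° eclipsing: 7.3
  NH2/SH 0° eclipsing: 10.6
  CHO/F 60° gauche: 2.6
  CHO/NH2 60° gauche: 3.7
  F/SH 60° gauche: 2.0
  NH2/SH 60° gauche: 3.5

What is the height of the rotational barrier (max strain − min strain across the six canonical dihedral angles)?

CHO at 0° (eclipsed): F(0°)/CHO(0°) eclipsed 7.5; H(120°)/SH(120°) eclipsed 7.3; NH2(240°)/H(240°) eclipsed 5.6 → 20.4 kJ/mol.
CHO at 60° (staggered): F(0°)/CHO(60°) gauche 2.6; NH2(240°)/SH(180°) gauche 3.5 → 6.1 kJ/mol.
CHO at 120° (eclipsed): F(0°)/H(0°) eclipsed 5.0; H(120°)/CHO(120°) eclipsed 6.7; NH2(240°)/SH(240°) eclipsed 10.6 → 22.3 kJ/mol.
CHO at 180° (staggered): F(0°)/SH(300°) gauche 2.0; NH2(240°)/CHO(180°) gauche 3.7; NH2(240°)/SH(300°) gauche 3.5 → 9.2 kJ/mol.
CHO at 240° (eclipsed): F(0°)/SH(0°) eclipsed 7.5; H(120°)/H(120°) eclipsed 3.6; NH2(240°)/CHO(240°) eclipsed 9.8 → 20.9 kJ/mol.
CHO at 300° (staggered): F(0°)/CHO(300°) gauche 2.6; F(0°)/SH(60°) gauche 2.0; NH2(240°)/CHO(300°) gauche 3.7 → 8.3 kJ/mol.
Max at 120° (22.3 kJ/mol), min at 60° (6.1 kJ/mol); barrier = 16.2 kJ/mol.

16.2 kJ/mol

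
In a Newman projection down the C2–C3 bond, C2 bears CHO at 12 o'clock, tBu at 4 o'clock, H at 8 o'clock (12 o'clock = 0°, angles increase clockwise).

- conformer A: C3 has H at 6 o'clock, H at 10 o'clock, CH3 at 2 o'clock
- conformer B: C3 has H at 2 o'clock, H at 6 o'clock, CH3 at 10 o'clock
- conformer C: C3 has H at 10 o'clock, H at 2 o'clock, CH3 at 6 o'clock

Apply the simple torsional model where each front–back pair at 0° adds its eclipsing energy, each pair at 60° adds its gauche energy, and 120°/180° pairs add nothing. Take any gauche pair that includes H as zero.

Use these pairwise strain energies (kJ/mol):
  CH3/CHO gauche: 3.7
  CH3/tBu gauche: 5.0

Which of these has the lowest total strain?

B

A is staggered. CHO at 0° is gauche with CH3 at 60° (3.7); tBu at 120° is gauche with CH3 at 60° (5.0). Total 8.7 kJ/mol.
B is staggered. CHO at 0° is gauche with CH3 at 300° (3.7). Total 3.7 kJ/mol.
C is staggered. tBu at 120° is gauche with CH3 at 180° (5.0). Total 5.0 kJ/mol.
B has the lowest total (3.7 kJ/mol).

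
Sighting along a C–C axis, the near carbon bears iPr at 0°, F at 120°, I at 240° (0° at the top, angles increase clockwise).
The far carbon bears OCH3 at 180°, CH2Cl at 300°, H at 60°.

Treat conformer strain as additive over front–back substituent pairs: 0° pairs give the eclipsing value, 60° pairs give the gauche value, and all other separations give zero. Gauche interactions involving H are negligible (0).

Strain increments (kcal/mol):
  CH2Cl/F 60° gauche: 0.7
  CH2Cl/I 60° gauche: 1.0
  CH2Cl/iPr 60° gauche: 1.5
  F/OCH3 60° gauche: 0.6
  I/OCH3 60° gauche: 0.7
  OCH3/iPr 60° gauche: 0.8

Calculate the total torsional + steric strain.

This conformer is staggered. iPr at 0° is gauche with CH2Cl at 300° (1.5); F at 120° is gauche with OCH3 at 180° (0.6); I at 240° is gauche with OCH3 at 180° (0.7); I at 240° is gauche with CH2Cl at 300° (1.0). Total 3.8 kcal/mol.

3.8 kcal/mol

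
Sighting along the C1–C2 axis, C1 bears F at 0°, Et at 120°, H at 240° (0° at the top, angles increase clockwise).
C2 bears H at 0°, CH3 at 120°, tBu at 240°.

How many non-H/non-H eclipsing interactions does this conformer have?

Non-H eclipsing pairs: Et(120°)/CH3(120°) — 1 interaction.

1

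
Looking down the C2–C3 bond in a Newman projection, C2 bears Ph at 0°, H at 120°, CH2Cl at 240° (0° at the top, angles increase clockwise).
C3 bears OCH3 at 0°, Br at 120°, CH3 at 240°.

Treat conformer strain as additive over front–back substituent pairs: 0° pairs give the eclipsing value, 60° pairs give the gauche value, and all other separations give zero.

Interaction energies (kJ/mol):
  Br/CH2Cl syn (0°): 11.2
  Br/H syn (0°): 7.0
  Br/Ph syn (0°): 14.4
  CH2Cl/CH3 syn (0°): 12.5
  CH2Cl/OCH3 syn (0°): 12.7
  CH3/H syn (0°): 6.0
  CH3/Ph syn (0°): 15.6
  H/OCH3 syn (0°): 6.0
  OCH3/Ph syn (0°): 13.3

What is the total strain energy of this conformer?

This conformer (eclipsed): Ph(0°)/OCH3(0°) eclipsed 13.3; H(120°)/Br(120°) eclipsed 7.0; CH2Cl(240°)/CH3(240°) eclipsed 12.5 → 32.8 kJ/mol.

32.8 kJ/mol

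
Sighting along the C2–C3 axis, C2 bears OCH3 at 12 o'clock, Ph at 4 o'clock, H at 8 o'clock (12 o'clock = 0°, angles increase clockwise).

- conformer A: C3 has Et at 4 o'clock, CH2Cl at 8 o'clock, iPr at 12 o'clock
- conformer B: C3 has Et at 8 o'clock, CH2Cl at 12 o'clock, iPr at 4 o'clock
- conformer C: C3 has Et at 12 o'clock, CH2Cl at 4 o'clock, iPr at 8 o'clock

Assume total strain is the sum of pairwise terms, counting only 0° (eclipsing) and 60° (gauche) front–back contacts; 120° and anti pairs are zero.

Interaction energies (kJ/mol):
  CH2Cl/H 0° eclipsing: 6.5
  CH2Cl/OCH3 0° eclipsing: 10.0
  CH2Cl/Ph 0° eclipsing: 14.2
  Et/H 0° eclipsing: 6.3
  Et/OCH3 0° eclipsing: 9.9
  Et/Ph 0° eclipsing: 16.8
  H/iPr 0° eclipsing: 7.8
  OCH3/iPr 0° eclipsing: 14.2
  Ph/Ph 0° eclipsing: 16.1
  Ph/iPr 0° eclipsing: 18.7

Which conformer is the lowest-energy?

A (eclipsed): OCH3(0°)/iPr(0°) eclipsed 14.2; Ph(120°)/Et(120°) eclipsed 16.8; H(240°)/CH2Cl(240°) eclipsed 6.5 → 37.5 kJ/mol.
B (eclipsed): OCH3(0°)/CH2Cl(0°) eclipsed 10.0; Ph(120°)/iPr(120°) eclipsed 18.7; H(240°)/Et(240°) eclipsed 6.3 → 35.0 kJ/mol.
C (eclipsed): OCH3(0°)/Et(0°) eclipsed 9.9; Ph(120°)/CH2Cl(120°) eclipsed 14.2; H(240°)/iPr(240°) eclipsed 7.8 → 31.9 kJ/mol.
C has the lowest total (31.9 kJ/mol).

C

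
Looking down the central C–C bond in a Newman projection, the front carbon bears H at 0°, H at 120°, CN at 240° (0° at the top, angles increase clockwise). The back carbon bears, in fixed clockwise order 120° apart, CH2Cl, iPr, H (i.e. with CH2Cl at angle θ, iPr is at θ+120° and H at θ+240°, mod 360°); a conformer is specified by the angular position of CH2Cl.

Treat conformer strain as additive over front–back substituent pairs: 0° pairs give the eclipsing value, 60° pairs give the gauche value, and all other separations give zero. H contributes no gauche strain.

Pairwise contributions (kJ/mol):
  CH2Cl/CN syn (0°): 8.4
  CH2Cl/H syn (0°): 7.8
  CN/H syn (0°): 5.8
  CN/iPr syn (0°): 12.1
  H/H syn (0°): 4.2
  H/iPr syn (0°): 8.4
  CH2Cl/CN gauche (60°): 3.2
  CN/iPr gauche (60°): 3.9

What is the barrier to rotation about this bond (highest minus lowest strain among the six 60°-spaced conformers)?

CH2Cl at 0° (eclipsed): H(0°)/CH2Cl(0°) eclipsed 7.8; H(120°)/iPr(120°) eclipsed 8.4; CN(240°)/H(240°) eclipsed 5.8 → 22.0 kJ/mol.
CH2Cl at 60° (staggered): CN(240°)/iPr(180°) gauche 3.9 → 3.9 kJ/mol.
CH2Cl at 120° (eclipsed): H(0°)/H(0°) eclipsed 4.2; H(120°)/CH2Cl(120°) eclipsed 7.8; CN(240°)/iPr(240°) eclipsed 12.1 → 24.1 kJ/mol.
CH2Cl at 180° (staggered): CN(240°)/CH2Cl(180°) gauche 3.2; CN(240°)/iPr(300°) gauche 3.9 → 7.1 kJ/mol.
CH2Cl at 240° (eclipsed): H(0°)/iPr(0°) eclipsed 8.4; H(120°)/H(120°) eclipsed 4.2; CN(240°)/CH2Cl(240°) eclipsed 8.4 → 21.0 kJ/mol.
CH2Cl at 300° (staggered): CN(240°)/CH2Cl(300°) gauche 3.2 → 3.2 kJ/mol.
Max at 120° (24.1 kJ/mol), min at 300° (3.2 kJ/mol); barrier = 20.9 kJ/mol.

20.9 kJ/mol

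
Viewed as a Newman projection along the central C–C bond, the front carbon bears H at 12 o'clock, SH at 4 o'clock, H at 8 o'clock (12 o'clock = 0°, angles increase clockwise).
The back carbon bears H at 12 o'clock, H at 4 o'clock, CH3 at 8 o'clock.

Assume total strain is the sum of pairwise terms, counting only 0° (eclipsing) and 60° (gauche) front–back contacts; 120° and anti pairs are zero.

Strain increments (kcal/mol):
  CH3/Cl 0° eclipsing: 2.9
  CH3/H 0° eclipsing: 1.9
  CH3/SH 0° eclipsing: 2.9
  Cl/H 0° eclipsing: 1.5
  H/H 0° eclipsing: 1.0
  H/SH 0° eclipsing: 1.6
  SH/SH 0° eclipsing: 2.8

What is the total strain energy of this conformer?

This conformer (eclipsed): H–H eclipsed, SH–H eclipsed, H–CH3 eclipsed; 1.0 + 1.6 + 1.9 = 4.5 kcal/mol.

4.5 kcal/mol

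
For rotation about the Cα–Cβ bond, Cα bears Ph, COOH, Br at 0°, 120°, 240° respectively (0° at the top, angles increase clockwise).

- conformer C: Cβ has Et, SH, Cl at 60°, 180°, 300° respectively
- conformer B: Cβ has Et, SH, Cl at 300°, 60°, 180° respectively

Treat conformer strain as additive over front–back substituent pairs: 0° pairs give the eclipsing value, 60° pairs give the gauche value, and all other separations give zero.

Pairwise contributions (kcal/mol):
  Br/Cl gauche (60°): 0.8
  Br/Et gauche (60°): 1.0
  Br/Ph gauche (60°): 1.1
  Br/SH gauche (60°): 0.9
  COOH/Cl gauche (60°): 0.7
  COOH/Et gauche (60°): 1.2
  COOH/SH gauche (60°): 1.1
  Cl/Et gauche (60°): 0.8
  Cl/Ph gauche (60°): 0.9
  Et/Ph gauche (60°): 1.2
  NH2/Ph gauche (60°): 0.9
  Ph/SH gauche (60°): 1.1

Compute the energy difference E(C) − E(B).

+0.2 kcal/mol

C (staggered): Ph(0°)/Et(60°) gauche 1.2; Ph(0°)/Cl(300°) gauche 0.9; COOH(120°)/Et(60°) gauche 1.2; COOH(120°)/SH(180°) gauche 1.1; Br(240°)/SH(180°) gauche 0.9; Br(240°)/Cl(300°) gauche 0.8 → 6.1 kcal/mol.
B (staggered): Ph(0°)/Et(300°) gauche 1.2; Ph(0°)/SH(60°) gauche 1.1; COOH(120°)/SH(60°) gauche 1.1; COOH(120°)/Cl(180°) gauche 0.7; Br(240°)/Et(300°) gauche 1.0; Br(240°)/Cl(180°) gauche 0.8 → 5.9 kcal/mol.
E(C) − E(B) = 6.1 − 5.9 = +0.2 kcal/mol.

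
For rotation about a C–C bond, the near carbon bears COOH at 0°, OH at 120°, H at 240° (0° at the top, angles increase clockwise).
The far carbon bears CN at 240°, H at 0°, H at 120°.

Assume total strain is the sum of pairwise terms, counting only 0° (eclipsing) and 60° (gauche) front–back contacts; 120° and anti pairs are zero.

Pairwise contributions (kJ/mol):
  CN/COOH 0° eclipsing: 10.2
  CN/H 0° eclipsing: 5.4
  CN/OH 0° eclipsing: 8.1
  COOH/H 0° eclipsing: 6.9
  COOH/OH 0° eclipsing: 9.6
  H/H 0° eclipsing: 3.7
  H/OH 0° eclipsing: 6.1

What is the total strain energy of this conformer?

18.4 kJ/mol

This conformer (eclipsed): COOH–H eclipsed, OH–H eclipsed, H–CN eclipsed; 6.9 + 6.1 + 5.4 = 18.4 kJ/mol.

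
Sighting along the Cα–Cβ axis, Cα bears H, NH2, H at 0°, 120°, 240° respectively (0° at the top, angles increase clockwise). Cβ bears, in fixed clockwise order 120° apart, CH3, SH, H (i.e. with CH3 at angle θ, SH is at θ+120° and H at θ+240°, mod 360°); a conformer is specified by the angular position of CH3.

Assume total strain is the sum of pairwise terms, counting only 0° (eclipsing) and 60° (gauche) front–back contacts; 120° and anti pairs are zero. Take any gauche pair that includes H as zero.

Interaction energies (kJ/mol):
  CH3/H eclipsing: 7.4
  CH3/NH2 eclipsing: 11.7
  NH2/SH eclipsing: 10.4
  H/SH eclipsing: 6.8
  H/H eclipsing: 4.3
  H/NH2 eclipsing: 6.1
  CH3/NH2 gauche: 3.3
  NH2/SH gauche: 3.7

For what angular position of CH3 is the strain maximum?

120°

CH3 at 0° (eclipsed): H(0°)/CH3(0°) eclipsed 7.4; NH2(120°)/SH(120°) eclipsed 10.4; H(240°)/H(240°) eclipsed 4.3 → 22.1 kJ/mol.
CH3 at 60° (staggered): NH2(120°)/CH3(60°) gauche 3.3; NH2(120°)/SH(180°) gauche 3.7 → 7.0 kJ/mol.
CH3 at 120° (eclipsed): H(0°)/H(0°) eclipsed 4.3; NH2(120°)/CH3(120°) eclipsed 11.7; H(240°)/SH(240°) eclipsed 6.8 → 22.8 kJ/mol.
CH3 at 180° (staggered): NH2(120°)/CH3(180°) gauche 3.3 → 3.3 kJ/mol.
CH3 at 240° (eclipsed): H(0°)/SH(0°) eclipsed 6.8; NH2(120°)/H(120°) eclipsed 6.1; H(240°)/CH3(240°) eclipsed 7.4 → 20.3 kJ/mol.
CH3 at 300° (staggered): NH2(120°)/SH(60°) gauche 3.7 → 3.7 kJ/mol.
The maximum (22.8 kJ/mol) occurs with CH3 at 120°.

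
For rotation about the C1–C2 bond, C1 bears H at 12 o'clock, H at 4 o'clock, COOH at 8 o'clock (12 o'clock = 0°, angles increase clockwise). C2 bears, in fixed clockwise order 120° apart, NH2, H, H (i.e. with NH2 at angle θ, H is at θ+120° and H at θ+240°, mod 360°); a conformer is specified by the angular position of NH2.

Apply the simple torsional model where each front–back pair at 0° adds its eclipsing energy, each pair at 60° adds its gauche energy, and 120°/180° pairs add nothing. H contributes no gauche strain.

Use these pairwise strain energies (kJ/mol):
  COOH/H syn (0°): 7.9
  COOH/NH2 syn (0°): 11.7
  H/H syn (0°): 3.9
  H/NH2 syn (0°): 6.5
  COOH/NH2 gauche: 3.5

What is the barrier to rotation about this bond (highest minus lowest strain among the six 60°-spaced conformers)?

NH2 at 0° (eclipsed): H(0°)/NH2(0°) eclipsed 6.5; H(120°)/H(120°) eclipsed 3.9; COOH(240°)/H(240°) eclipsed 7.9 → 18.3 kJ/mol.
NH2 at 60° (staggered): no non-H gauche contacts → 0.0 kJ/mol.
NH2 at 120° (eclipsed): H(0°)/H(0°) eclipsed 3.9; H(120°)/NH2(120°) eclipsed 6.5; COOH(240°)/H(240°) eclipsed 7.9 → 18.3 kJ/mol.
NH2 at 180° (staggered): COOH(240°)/NH2(180°) gauche 3.5 → 3.5 kJ/mol.
NH2 at 240° (eclipsed): H(0°)/H(0°) eclipsed 3.9; H(120°)/H(120°) eclipsed 3.9; COOH(240°)/NH2(240°) eclipsed 11.7 → 19.5 kJ/mol.
NH2 at 300° (staggered): COOH(240°)/NH2(300°) gauche 3.5 → 3.5 kJ/mol.
Max at 240° (19.5 kJ/mol), min at 60° (0.0 kJ/mol); barrier = 19.5 kJ/mol.

19.5 kJ/mol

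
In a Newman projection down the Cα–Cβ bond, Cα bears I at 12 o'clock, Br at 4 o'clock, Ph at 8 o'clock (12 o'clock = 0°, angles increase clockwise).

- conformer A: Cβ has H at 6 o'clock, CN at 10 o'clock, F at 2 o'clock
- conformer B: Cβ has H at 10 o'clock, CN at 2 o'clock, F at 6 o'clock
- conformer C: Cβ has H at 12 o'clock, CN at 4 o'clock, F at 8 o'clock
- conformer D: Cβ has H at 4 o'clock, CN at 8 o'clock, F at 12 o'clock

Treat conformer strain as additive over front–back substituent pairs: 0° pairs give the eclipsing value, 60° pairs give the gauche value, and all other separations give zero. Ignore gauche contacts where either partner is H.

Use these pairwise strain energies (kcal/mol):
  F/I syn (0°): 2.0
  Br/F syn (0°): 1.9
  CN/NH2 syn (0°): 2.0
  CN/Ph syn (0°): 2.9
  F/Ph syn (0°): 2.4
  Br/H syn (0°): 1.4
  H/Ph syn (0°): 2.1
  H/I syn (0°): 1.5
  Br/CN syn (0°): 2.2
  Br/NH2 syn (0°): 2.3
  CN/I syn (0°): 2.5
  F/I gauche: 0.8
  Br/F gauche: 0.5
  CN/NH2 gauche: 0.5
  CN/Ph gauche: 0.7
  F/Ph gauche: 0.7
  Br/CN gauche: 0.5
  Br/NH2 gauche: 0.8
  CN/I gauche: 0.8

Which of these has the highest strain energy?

D

A (staggered): I–CN gauche, I–F gauche, Br–F gauche, Ph–CN gauche; 0.8 + 0.8 + 0.5 + 0.7 = 2.8 kcal/mol.
B (staggered): I–CN gauche, Br–CN gauche, Br–F gauche, Ph–F gauche; 0.8 + 0.5 + 0.5 + 0.7 = 2.5 kcal/mol.
C (eclipsed): I–H eclipsed, Br–CN eclipsed, Ph–F eclipsed; 1.5 + 2.2 + 2.4 = 6.1 kcal/mol.
D (eclipsed): I–F eclipsed, Br–H eclipsed, Ph–CN eclipsed; 2.0 + 1.4 + 2.9 = 6.3 kcal/mol.
D has the highest total (6.3 kcal/mol).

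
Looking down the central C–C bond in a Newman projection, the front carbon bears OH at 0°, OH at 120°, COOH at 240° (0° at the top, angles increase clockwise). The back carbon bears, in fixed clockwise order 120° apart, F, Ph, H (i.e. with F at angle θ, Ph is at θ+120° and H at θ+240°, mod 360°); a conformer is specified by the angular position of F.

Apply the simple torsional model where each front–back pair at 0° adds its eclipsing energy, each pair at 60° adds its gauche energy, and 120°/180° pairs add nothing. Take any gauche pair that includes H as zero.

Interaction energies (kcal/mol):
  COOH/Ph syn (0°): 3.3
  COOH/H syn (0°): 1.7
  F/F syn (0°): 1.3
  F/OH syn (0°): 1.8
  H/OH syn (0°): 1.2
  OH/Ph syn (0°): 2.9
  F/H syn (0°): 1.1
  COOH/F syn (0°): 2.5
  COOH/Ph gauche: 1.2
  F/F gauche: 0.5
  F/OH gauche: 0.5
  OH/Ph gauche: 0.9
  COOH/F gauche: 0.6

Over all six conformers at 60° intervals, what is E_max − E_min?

3.7 kcal/mol

F at 0° (eclipsed): OH–F eclipsed, OH–Ph eclipsed, COOH–H eclipsed; 1.8 + 2.9 + 1.7 = 6.4 kcal/mol.
F at 60° (staggered): OH–F gauche, OH–F gauche, OH–Ph gauche, COOH–Ph gauche; 0.5 + 0.5 + 0.9 + 1.2 = 3.1 kcal/mol.
F at 120° (eclipsed): OH–H eclipsed, OH–F eclipsed, COOH–Ph eclipsed; 1.2 + 1.8 + 3.3 = 6.3 kcal/mol.
F at 180° (staggered): OH–Ph gauche, OH–F gauche, COOH–F gauche, COOH–Ph gauche; 0.9 + 0.5 + 0.6 + 1.2 = 3.2 kcal/mol.
F at 240° (eclipsed): OH–Ph eclipsed, OH–H eclipsed, COOH–F eclipsed; 2.9 + 1.2 + 2.5 = 6.6 kcal/mol.
F at 300° (staggered): OH–F gauche, OH–Ph gauche, OH–Ph gauche, COOH–F gauche; 0.5 + 0.9 + 0.9 + 0.6 = 2.9 kcal/mol.
Max at 240° (6.6 kcal/mol), min at 300° (2.9 kcal/mol); barrier = 3.7 kcal/mol.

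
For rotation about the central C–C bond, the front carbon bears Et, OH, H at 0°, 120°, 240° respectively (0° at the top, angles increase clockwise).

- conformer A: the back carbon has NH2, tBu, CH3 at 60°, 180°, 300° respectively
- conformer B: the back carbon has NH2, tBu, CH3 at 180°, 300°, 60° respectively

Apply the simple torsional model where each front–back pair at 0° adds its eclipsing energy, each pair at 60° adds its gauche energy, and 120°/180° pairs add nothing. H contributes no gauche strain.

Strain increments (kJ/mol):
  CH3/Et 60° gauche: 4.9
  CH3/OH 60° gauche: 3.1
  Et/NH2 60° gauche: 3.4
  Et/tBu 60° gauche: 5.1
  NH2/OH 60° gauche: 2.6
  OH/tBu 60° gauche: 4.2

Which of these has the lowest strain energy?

A

A (staggered): Et–NH2 gauche, Et–CH3 gauche, OH–NH2 gauche, OH–tBu gauche; 3.4 + 4.9 + 2.6 + 4.2 = 15.1 kJ/mol.
B (staggered): Et–tBu gauche, Et–CH3 gauche, OH–NH2 gauche, OH–CH3 gauche; 5.1 + 4.9 + 2.6 + 3.1 = 15.7 kJ/mol.
A has the lowest total (15.1 kJ/mol).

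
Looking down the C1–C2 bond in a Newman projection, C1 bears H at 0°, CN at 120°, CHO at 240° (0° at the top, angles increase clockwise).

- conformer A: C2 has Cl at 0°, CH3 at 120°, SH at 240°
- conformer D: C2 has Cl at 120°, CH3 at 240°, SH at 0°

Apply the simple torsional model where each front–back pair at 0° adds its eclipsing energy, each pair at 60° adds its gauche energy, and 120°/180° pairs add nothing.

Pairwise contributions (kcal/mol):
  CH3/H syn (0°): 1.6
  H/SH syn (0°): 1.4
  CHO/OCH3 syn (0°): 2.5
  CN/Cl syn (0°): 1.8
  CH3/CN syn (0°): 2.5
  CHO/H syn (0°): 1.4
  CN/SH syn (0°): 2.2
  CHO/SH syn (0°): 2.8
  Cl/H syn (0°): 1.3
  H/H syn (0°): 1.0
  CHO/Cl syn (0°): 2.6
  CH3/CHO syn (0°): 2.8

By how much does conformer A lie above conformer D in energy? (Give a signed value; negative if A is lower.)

A (eclipsed): H–Cl eclipsed, CN–CH3 eclipsed, CHO–SH eclipsed; 1.3 + 2.5 + 2.8 = 6.6 kcal/mol.
D (eclipsed): H–SH eclipsed, CN–Cl eclipsed, CHO–CH3 eclipsed; 1.4 + 1.8 + 2.8 = 6.0 kcal/mol.
E(A) − E(D) = 6.6 − 6.0 = +0.6 kcal/mol.

+0.6 kcal/mol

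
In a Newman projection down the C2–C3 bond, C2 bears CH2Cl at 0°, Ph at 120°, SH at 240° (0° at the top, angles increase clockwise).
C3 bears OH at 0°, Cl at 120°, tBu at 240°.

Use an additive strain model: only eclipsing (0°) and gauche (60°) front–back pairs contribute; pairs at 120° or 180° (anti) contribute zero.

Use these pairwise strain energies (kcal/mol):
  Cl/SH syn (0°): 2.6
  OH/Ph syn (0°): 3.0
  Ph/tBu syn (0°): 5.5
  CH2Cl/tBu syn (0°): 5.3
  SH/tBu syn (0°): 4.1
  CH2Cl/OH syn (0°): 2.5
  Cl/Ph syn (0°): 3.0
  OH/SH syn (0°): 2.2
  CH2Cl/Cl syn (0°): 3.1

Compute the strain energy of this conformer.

9.6 kcal/mol

This conformer (eclipsed): CH2Cl(0°)/OH(0°) eclipsed 2.5; Ph(120°)/Cl(120°) eclipsed 3.0; SH(240°)/tBu(240°) eclipsed 4.1 → 9.6 kcal/mol.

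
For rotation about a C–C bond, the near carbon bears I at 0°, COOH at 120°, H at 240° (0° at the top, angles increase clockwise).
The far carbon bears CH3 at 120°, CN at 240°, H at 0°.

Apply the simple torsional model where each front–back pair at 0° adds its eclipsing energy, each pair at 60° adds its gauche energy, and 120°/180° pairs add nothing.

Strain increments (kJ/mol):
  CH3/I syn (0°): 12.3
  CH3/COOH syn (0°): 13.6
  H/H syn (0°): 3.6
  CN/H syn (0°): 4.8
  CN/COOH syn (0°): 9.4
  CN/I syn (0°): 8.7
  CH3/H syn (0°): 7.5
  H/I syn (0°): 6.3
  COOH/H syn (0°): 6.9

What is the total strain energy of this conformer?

24.7 kJ/mol

This conformer (eclipsed): I(0°)/H(0°) eclipsed 6.3; COOH(120°)/CH3(120°) eclipsed 13.6; H(240°)/CN(240°) eclipsed 4.8 → 24.7 kJ/mol.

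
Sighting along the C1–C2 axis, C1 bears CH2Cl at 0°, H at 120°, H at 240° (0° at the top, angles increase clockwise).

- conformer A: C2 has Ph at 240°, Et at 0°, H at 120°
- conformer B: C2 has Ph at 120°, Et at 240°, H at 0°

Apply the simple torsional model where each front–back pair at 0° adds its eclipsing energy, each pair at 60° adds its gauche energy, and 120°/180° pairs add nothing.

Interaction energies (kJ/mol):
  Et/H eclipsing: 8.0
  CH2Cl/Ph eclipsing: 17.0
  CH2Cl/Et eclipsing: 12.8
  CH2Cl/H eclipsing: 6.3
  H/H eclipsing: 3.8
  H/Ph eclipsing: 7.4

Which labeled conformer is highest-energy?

A

A (eclipsed): CH2Cl–Et eclipsed, H–H eclipsed, H–Ph eclipsed; 12.8 + 3.8 + 7.4 = 24.0 kJ/mol.
B (eclipsed): CH2Cl–H eclipsed, H–Ph eclipsed, H–Et eclipsed; 6.3 + 7.4 + 8.0 = 21.7 kJ/mol.
A has the highest total (24.0 kJ/mol).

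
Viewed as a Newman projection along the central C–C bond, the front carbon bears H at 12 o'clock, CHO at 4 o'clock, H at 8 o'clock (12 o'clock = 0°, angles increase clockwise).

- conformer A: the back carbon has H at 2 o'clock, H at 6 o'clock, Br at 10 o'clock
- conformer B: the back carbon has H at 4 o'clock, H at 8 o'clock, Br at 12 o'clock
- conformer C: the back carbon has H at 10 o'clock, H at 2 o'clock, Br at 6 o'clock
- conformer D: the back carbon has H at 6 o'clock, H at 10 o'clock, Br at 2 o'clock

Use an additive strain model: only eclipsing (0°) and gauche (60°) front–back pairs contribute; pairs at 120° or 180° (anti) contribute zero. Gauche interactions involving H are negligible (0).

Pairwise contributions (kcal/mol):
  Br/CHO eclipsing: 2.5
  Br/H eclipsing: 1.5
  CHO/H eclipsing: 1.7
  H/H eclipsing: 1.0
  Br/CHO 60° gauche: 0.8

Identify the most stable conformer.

A (staggered): no non-H gauche contacts → 0.0 kcal/mol.
B is eclipsed. H at 0° is eclipsed with Br at 0° (1.5); CHO at 120° is eclipsed with H at 120° (1.7); H at 240° is eclipsed with H at 240° (1.0). Total 4.2 kcal/mol.
C is staggered. CHO at 120° is gauche with Br at 180° (0.8). Total 0.8 kcal/mol.
D is staggered. CHO at 120° is gauche with Br at 60° (0.8). Total 0.8 kcal/mol.
A has the lowest total (0.0 kcal/mol).

A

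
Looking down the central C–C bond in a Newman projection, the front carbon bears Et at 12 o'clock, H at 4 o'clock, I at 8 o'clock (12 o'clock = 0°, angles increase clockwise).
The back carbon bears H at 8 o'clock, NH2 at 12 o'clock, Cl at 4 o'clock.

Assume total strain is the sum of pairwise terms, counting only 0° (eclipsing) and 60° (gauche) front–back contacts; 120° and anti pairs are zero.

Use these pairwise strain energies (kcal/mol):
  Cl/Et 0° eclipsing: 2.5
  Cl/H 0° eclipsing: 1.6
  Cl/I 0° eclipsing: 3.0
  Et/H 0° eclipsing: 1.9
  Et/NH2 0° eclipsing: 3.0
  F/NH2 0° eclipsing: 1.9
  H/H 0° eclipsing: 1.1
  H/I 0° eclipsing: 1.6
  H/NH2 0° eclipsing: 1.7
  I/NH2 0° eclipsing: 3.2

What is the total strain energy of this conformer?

This conformer (eclipsed): Et–NH2 eclipsed, H–Cl eclipsed, I–H eclipsed; 3.0 + 1.6 + 1.6 = 6.2 kcal/mol.

6.2 kcal/mol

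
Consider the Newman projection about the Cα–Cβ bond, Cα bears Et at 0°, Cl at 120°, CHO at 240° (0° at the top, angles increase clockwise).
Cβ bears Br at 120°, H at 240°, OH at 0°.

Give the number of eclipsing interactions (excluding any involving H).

2

Non-H eclipsing pairs: Et(0°)/OH(0°); Cl(120°)/Br(120°) — 2 interactions.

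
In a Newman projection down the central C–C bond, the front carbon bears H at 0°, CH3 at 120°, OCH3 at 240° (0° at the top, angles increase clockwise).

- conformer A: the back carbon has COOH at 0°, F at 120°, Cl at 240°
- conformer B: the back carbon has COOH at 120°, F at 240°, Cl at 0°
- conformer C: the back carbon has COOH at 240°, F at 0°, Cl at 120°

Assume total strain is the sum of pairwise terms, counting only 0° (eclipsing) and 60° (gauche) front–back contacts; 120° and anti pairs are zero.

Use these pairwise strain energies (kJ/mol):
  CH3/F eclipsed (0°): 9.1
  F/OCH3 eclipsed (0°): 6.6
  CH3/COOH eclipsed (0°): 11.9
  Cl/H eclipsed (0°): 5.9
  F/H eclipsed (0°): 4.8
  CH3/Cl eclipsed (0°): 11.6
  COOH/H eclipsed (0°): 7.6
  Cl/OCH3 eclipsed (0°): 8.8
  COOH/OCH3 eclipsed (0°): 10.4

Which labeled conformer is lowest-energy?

B

A (eclipsed): H(0°)/COOH(0°) eclipsed 7.6; CH3(120°)/F(120°) eclipsed 9.1; OCH3(240°)/Cl(240°) eclipsed 8.8 → 25.5 kJ/mol.
B (eclipsed): H(0°)/Cl(0°) eclipsed 5.9; CH3(120°)/COOH(120°) eclipsed 11.9; OCH3(240°)/F(240°) eclipsed 6.6 → 24.4 kJ/mol.
C (eclipsed): H(0°)/F(0°) eclipsed 4.8; CH3(120°)/Cl(120°) eclipsed 11.6; OCH3(240°)/COOH(240°) eclipsed 10.4 → 26.8 kJ/mol.
B has the lowest total (24.4 kJ/mol).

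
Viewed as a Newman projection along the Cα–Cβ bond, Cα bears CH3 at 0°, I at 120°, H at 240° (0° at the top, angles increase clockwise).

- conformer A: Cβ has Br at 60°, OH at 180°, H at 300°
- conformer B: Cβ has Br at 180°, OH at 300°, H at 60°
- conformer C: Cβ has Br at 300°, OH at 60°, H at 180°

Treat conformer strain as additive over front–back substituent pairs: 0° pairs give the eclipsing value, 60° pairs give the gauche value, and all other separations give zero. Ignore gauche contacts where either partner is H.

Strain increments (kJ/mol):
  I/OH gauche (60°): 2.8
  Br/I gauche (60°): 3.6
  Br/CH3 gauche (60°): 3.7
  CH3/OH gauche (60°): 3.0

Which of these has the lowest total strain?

B

A is staggered. CH3 at 0° is gauche with Br at 60° (3.7); I at 120° is gauche with Br at 60° (3.6); I at 120° is gauche with OH at 180° (2.8). Total 10.1 kJ/mol.
B is staggered. CH3 at 0° is gauche with OH at 300° (3.0); I at 120° is gauche with Br at 180° (3.6). Total 6.6 kJ/mol.
C is staggered. CH3 at 0° is gauche with Br at 300° (3.7); CH3 at 0° is gauche with OH at 60° (3.0); I at 120° is gauche with OH at 60° (2.8). Total 9.5 kJ/mol.
B has the lowest total (6.6 kJ/mol).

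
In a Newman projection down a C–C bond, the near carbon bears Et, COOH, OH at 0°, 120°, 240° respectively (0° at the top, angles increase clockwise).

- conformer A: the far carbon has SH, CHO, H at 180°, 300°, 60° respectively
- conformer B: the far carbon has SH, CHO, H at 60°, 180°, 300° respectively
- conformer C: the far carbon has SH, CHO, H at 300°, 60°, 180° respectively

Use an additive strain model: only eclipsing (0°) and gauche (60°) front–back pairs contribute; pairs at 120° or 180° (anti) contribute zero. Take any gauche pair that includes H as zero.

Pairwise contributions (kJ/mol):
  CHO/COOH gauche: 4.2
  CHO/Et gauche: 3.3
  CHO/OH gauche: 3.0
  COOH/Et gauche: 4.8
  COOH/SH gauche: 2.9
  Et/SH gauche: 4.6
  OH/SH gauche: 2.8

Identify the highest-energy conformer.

C

A (staggered): Et–CHO gauche, COOH–SH gauche, OH–SH gauche, OH–CHO gauche; 3.3 + 2.9 + 2.8 + 3.0 = 12.0 kJ/mol.
B (staggered): Et–SH gauche, COOH–SH gauche, COOH–CHO gauche, OH–CHO gauche; 4.6 + 2.9 + 4.2 + 3.0 = 14.7 kJ/mol.
C (staggered): Et–SH gauche, Et–CHO gauche, COOH–CHO gauche, OH–SH gauche; 4.6 + 3.3 + 4.2 + 2.8 = 14.9 kJ/mol.
C has the highest total (14.9 kJ/mol).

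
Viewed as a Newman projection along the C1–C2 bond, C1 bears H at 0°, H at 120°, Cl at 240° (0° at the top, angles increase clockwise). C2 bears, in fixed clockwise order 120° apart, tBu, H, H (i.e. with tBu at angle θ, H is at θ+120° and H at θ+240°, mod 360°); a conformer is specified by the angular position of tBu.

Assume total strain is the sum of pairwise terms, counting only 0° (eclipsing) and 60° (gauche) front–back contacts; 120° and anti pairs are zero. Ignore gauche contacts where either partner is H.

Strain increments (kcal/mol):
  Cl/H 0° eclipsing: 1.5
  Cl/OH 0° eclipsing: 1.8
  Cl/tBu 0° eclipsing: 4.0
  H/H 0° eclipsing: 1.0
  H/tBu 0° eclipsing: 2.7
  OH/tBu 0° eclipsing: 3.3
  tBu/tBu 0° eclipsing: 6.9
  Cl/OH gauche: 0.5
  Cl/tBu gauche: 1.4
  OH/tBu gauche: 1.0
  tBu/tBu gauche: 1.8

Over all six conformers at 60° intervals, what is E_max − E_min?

6.0 kcal/mol

tBu at 0° is eclipsed. H at 0° is eclipsed with tBu at 0° (2.7); H at 120° is eclipsed with H at 120° (1.0); Cl at 240° is eclipsed with H at 240° (1.5). Total 5.2 kcal/mol.
tBu at 60° (staggered): no non-H gauche contacts → 0.0 kcal/mol.
tBu at 120° is eclipsed. H at 0° is eclipsed with H at 0° (1.0); H at 120° is eclipsed with tBu at 120° (2.7); Cl at 240° is eclipsed with H at 240° (1.5). Total 5.2 kcal/mol.
tBu at 180° is staggered. Cl at 240° is gauche with tBu at 180° (1.4). Total 1.4 kcal/mol.
tBu at 240° is eclipsed. H at 0° is eclipsed with H at 0° (1.0); H at 120° is eclipsed with H at 120° (1.0); Cl at 240° is eclipsed with tBu at 240° (4.0). Total 6.0 kcal/mol.
tBu at 300° is staggered. Cl at 240° is gauche with tBu at 300° (1.4). Total 1.4 kcal/mol.
Max at 240° (6.0 kcal/mol), min at 60° (0.0 kcal/mol); barrier = 6.0 kcal/mol.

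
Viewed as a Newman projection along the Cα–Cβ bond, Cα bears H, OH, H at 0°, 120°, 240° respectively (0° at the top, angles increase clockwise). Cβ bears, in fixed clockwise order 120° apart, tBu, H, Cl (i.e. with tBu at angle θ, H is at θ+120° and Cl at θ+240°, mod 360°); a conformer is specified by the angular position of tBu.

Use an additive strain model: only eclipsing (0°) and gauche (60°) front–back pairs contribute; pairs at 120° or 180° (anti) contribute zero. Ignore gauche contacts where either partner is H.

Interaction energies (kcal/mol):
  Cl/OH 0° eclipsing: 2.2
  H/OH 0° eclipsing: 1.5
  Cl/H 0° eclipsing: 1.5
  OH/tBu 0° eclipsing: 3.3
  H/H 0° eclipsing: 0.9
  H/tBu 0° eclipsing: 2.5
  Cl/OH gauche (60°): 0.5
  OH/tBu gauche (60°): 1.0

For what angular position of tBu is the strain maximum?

120°

tBu at 0° is eclipsed. H at 0° is eclipsed with tBu at 0° (2.5); OH at 120° is eclipsed with H at 120° (1.5); H at 240° is eclipsed with Cl at 240° (1.5). Total 5.5 kcal/mol.
tBu at 60° is staggered. OH at 120° is gauche with tBu at 60° (1.0). Total 1.0 kcal/mol.
tBu at 120° is eclipsed. H at 0° is eclipsed with Cl at 0° (1.5); OH at 120° is eclipsed with tBu at 120° (3.3); H at 240° is eclipsed with H at 240° (0.9). Total 5.7 kcal/mol.
tBu at 180° is staggered. OH at 120° is gauche with tBu at 180° (1.0); OH at 120° is gauche with Cl at 60° (0.5). Total 1.5 kcal/mol.
tBu at 240° is eclipsed. H at 0° is eclipsed with H at 0° (0.9); OH at 120° is eclipsed with Cl at 120° (2.2); H at 240° is eclipsed with tBu at 240° (2.5). Total 5.6 kcal/mol.
tBu at 300° is staggered. OH at 120° is gauche with Cl at 180° (0.5). Total 0.5 kcal/mol.
The maximum (5.7 kcal/mol) occurs with tBu at 120°.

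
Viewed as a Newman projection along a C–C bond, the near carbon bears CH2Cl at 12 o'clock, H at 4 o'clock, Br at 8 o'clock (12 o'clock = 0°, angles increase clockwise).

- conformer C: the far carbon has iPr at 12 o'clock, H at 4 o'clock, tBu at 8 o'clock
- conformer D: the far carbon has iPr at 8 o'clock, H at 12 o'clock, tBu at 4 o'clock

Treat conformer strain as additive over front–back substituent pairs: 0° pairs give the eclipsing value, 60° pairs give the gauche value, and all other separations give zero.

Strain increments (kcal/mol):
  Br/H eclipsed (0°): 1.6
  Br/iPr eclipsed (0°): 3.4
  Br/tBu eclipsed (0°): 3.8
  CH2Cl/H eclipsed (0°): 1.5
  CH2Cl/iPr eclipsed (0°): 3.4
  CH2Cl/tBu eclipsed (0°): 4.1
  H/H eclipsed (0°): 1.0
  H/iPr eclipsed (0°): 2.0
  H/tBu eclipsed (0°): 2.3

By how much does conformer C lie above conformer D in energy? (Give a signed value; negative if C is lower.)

+1.0 kcal/mol

C (eclipsed): CH2Cl–iPr eclipsed, H–H eclipsed, Br–tBu eclipsed; 3.4 + 1.0 + 3.8 = 8.2 kcal/mol.
D (eclipsed): CH2Cl–H eclipsed, H–tBu eclipsed, Br–iPr eclipsed; 1.5 + 2.3 + 3.4 = 7.2 kcal/mol.
E(C) − E(D) = 8.2 − 7.2 = +1.0 kcal/mol.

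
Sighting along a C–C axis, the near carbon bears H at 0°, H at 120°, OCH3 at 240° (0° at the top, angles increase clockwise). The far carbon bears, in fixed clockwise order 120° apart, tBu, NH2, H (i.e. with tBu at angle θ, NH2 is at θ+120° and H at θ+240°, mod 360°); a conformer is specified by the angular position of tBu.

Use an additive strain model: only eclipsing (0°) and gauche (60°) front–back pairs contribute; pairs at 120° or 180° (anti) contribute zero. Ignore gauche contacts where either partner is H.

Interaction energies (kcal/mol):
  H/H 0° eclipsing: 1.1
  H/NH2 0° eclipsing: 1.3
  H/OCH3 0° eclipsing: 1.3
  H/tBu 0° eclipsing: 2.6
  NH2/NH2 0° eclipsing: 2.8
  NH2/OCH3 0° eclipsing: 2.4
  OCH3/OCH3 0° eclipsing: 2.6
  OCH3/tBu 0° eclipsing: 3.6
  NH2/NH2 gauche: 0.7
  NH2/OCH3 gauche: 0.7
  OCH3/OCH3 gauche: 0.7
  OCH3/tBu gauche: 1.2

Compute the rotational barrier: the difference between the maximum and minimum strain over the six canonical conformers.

5.4 kcal/mol

tBu at 0° (eclipsed): H(0°)/tBu(0°) eclipsed 2.6; H(120°)/NH2(120°) eclipsed 1.3; OCH3(240°)/H(240°) eclipsed 1.3 → 5.2 kcal/mol.
tBu at 60° (staggered): OCH3(240°)/NH2(180°) gauche 0.7 → 0.7 kcal/mol.
tBu at 120° (eclipsed): H(0°)/H(0°) eclipsed 1.1; H(120°)/tBu(120°) eclipsed 2.6; OCH3(240°)/NH2(240°) eclipsed 2.4 → 6.1 kcal/mol.
tBu at 180° (staggered): OCH3(240°)/tBu(180°) gauche 1.2; OCH3(240°)/NH2(300°) gauche 0.7 → 1.9 kcal/mol.
tBu at 240° (eclipsed): H(0°)/NH2(0°) eclipsed 1.3; H(120°)/H(120°) eclipsed 1.1; OCH3(240°)/tBu(240°) eclipsed 3.6 → 6.0 kcal/mol.
tBu at 300° (staggered): OCH3(240°)/tBu(300°) gauche 1.2 → 1.2 kcal/mol.
Max at 120° (6.1 kcal/mol), min at 60° (0.7 kcal/mol); barrier = 5.4 kcal/mol.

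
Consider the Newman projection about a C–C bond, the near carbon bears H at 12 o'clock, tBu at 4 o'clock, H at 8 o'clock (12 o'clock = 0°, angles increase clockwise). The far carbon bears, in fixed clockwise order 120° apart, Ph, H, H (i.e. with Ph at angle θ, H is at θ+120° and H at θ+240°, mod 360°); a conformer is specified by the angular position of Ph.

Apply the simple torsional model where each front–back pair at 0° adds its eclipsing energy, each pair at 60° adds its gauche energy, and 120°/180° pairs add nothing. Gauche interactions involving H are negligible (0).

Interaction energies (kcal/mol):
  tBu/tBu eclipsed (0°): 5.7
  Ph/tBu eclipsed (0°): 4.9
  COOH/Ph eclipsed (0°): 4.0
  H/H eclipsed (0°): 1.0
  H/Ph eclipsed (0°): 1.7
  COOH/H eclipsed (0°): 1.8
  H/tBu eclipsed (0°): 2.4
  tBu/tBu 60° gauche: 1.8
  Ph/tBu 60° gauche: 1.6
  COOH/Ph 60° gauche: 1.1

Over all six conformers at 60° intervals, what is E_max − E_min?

6.9 kcal/mol

Ph at 0° (eclipsed): H(0°)/Ph(0°) eclipsed 1.7; tBu(120°)/H(120°) eclipsed 2.4; H(240°)/H(240°) eclipsed 1.0 → 5.1 kcal/mol.
Ph at 60° (staggered): tBu(120°)/Ph(60°) gauche 1.6 → 1.6 kcal/mol.
Ph at 120° (eclipsed): H(0°)/H(0°) eclipsed 1.0; tBu(120°)/Ph(120°) eclipsed 4.9; H(240°)/H(240°) eclipsed 1.0 → 6.9 kcal/mol.
Ph at 180° (staggered): tBu(120°)/Ph(180°) gauche 1.6 → 1.6 kcal/mol.
Ph at 240° (eclipsed): H(0°)/H(0°) eclipsed 1.0; tBu(120°)/H(120°) eclipsed 2.4; H(240°)/Ph(240°) eclipsed 1.7 → 5.1 kcal/mol.
Ph at 300° (staggered): no non-H gauche contacts → 0.0 kcal/mol.
Max at 120° (6.9 kcal/mol), min at 300° (0.0 kcal/mol); barrier = 6.9 kcal/mol.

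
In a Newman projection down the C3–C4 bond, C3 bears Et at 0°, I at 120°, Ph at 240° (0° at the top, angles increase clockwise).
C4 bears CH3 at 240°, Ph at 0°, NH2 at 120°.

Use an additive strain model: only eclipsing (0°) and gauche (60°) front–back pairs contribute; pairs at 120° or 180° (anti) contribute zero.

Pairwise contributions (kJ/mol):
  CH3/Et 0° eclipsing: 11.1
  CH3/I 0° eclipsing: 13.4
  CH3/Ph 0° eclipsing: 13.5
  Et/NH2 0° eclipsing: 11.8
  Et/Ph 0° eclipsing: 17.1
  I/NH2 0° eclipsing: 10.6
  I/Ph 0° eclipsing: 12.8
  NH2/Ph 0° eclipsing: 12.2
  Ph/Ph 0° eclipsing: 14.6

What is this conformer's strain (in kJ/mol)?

41.2 kJ/mol

This conformer is eclipsed. Et at 0° is eclipsed with Ph at 0° (17.1); I at 120° is eclipsed with NH2 at 120° (10.6); Ph at 240° is eclipsed with CH3 at 240° (13.5). Total 41.2 kJ/mol.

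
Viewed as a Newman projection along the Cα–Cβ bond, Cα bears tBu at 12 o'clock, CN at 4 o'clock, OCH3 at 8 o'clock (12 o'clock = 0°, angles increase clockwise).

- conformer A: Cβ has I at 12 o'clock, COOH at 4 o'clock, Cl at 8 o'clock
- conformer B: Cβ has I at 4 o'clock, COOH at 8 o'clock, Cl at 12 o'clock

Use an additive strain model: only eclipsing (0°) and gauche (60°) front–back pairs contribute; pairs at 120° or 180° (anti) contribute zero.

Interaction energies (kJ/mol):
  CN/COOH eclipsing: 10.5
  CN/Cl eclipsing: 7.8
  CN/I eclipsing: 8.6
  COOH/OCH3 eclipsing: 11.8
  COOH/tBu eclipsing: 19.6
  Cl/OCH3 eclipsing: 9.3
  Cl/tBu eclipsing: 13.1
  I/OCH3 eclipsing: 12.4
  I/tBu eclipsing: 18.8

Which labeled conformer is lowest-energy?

A (eclipsed): tBu–I eclipsed, CN–COOH eclipsed, OCH3–Cl eclipsed; 18.8 + 10.5 + 9.3 = 38.6 kJ/mol.
B (eclipsed): tBu–Cl eclipsed, CN–I eclipsed, OCH3–COOH eclipsed; 13.1 + 8.6 + 11.8 = 33.5 kJ/mol.
B has the lowest total (33.5 kJ/mol).

B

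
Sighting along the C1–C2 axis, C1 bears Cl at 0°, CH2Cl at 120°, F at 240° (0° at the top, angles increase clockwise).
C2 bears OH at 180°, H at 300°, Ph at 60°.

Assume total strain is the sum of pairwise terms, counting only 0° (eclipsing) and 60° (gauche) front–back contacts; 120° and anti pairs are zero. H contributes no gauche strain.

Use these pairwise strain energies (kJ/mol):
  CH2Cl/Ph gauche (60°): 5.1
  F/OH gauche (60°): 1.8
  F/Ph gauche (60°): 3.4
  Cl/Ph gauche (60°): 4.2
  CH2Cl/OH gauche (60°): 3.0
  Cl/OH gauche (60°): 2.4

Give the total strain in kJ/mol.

14.1 kJ/mol

This conformer (staggered): Cl–Ph gauche, CH2Cl–OH gauche, CH2Cl–Ph gauche, F–OH gauche; 4.2 + 3.0 + 5.1 + 1.8 = 14.1 kJ/mol.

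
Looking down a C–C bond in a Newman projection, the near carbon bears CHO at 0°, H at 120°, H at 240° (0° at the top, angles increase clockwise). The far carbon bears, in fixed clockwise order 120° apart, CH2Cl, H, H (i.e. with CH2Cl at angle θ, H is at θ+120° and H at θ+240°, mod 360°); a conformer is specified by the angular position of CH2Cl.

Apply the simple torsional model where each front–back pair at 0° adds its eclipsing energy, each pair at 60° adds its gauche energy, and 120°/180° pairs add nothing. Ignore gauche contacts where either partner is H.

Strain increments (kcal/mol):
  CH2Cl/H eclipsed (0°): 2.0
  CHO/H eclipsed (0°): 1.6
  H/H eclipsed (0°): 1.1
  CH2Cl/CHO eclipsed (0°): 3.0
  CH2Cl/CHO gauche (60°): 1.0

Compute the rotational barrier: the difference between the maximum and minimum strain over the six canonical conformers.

5.2 kcal/mol

CH2Cl at 0° is eclipsed. CHO at 0° is eclipsed with CH2Cl at 0° (3.0); H at 120° is eclipsed with H at 120° (1.1); H at 240° is eclipsed with H at 240° (1.1). Total 5.2 kcal/mol.
CH2Cl at 60° is staggered. CHO at 0° is gauche with CH2Cl at 60° (1.0). Total 1.0 kcal/mol.
CH2Cl at 120° is eclipsed. CHO at 0° is eclipsed with H at 0° (1.6); H at 120° is eclipsed with CH2Cl at 120° (2.0); H at 240° is eclipsed with H at 240° (1.1). Total 4.7 kcal/mol.
CH2Cl at 180° (staggered): no non-H gauche contacts → 0.0 kcal/mol.
CH2Cl at 240° is eclipsed. CHO at 0° is eclipsed with H at 0° (1.6); H at 120° is eclipsed with H at 120° (1.1); H at 240° is eclipsed with CH2Cl at 240° (2.0). Total 4.7 kcal/mol.
CH2Cl at 300° is staggered. CHO at 0° is gauche with CH2Cl at 300° (1.0). Total 1.0 kcal/mol.
Max at 0° (5.2 kcal/mol), min at 180° (0.0 kcal/mol); barrier = 5.2 kcal/mol.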